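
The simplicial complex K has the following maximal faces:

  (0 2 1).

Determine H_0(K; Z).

H_0 ≅ Z.

We work with the vertex ordering 0 < 1 < 2. The simplices of K, each written with vertices in increasing order, are:

  0-simplices (3): [0], [1], [2]
  1-simplices (3): [0,1], [0,2], [1,2]
  2-simplices (1): [0,1,2]

Hence C_0 ≅ Z^3, C_1 ≅ Z^3, C_2 ≅ Z^1.

Boundary ∂_1: C_1 → C_0 sends each edge [p,q] (with p < q) to q − p.
This gives a 3×3 integer matrix of rank 2; reducing to Smith normal form yields diagonal entries (1,1).

Boundary ∂_2: C_2 → C_1 maps a triangle to the signed sum of its edges. For instance
  ∂[0,1,2] = [1,2] − [0,2] + [0,1].
As a 3×1 matrix over Z this has rank 1, with invariant factors (1).

Computing H_k = (kernel of ∂_k) / (image of ∂_{k+1}):

  H_0: rank C_0 − rank ∂_1 = 3 − 2 = 1, and the invariant factors of ∂_1 are all 1, so H_0 = Z.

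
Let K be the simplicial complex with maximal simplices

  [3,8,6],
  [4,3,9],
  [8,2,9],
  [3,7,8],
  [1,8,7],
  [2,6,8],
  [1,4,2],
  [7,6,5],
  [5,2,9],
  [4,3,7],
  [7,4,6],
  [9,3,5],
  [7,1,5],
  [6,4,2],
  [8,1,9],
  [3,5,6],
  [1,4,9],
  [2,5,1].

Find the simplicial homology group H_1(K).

H_1 ≅ Z ⊕ Z/2.

K has 9 vertices, 27 edges, 18 triangles.
rank ∂_1 = 8, rank ∂_2 = 18 ⇒ b_1 = 27 − 8 − 18 = 1; ∂_2 has invariant factor(s) [2] giving torsion. So H_1 = Z ⊕ Z/2.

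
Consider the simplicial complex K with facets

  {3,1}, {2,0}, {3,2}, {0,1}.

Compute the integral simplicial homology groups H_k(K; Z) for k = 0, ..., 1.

Take the total order 0 < 1 < 2 < 3 on the vertex set. Then K (dimension 1) consists of the simplices:

  0-simplices (4): [0], [1], [2], [3]
  1-simplices (4): [0,1], [0,2], [1,3], [2,3]

so the chain groups are C_0 ≅ Z^4, C_1 ≅ Z^4.

∂_1: C_1 → C_0 is given by ∂[p,q] = [q] − [p]. For instance
  ∂[1,3] = [3] − [1].
As a 4×4 matrix over Z this has rank 3, with invariant factors (1,1,1).

From H_k ≅ ker(∂_k) / im(∂_{k+1}) we obtain:

  H_0: rank C_0 − rank ∂_1 = 4 − 3 = 1, and the invariant factors of ∂_1 are all 1, so H_0 ≅ Z.
  H_1: rank ker ∂_1 − rank ∂_2 = (4 − 3) − 0 = 1, and there is no ∂_2, so H_1 ≅ Z.

As a check, the Euler characteristic is 4 − 4 = 0, which agrees with 1 − 1 = 0.

H_0 = Z,  H_1 = Z.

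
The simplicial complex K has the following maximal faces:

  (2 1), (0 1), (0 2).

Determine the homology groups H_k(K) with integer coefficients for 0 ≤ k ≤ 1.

H_0 ≅ Z,  H_1 ≅ Z.

We work with the vertex ordering 0 < 1 < 2. The simplices of K, each written with vertices in increasing order, are:

  0-simplices (3): [0], [1], [2]
  1-simplices (3): [0,1], [0,2], [1,2]

so the chain groups are C_0 ≅ Z^3, C_1 ≅ Z^3.

∂_1: C_1 → C_0 is given by ∂[p,q] = [q] − [p].
This gives a 3×3 integer matrix of rank 2; reducing to Smith normal form yields diagonal entries (1,1).

From H_k ≅ ker(∂_k) / im(∂_{k+1}) we obtain:

  H_0: rank C_0 − rank ∂_1 = 3 − 2 = 1, and the invariant factors of ∂_1 are all 1, so H_0 = Z.
  H_1: rank ker ∂_1 − rank ∂_2 = (3 − 2) − 0 = 1, and there is no ∂_2, so H_1 = Z.

As a check, the Euler characteristic is 3 − 3 = 0, which agrees with 1 − 1 = 0.
(K is a triangulation of the circle S^1.)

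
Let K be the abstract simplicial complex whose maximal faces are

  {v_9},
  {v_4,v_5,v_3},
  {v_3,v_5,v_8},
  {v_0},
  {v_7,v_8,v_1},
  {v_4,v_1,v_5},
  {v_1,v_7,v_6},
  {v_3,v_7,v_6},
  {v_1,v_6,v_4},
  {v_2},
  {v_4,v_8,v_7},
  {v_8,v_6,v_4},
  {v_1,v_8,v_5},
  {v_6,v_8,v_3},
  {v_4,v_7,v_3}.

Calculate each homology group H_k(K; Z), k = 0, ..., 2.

K has 10 vertices, 18 edges, 12 triangles.
rank ∂_0 = 0, rank ∂_1 = 6 ⇒ b_0 = 10 − 0 − 6 = 4; all invariant factors of ∂_1 are 1 so no torsion. So H_0 ≅ Z^4.
rank ∂_1 = 6, rank ∂_2 = 12 ⇒ b_1 = 18 − 6 − 12 = 0; ∂_2 has invariant factor(s) [2] giving torsion. So H_1 ≅ Z/2.
rank ∂_2 = 12, rank ∂_3 = 0 ⇒ b_2 = 12 − 12 − 0 = 0. So H_2 ≅ 0.

H_0 ≅ Z^4,  H_1 ≅ Z/2,  H_2 = 0.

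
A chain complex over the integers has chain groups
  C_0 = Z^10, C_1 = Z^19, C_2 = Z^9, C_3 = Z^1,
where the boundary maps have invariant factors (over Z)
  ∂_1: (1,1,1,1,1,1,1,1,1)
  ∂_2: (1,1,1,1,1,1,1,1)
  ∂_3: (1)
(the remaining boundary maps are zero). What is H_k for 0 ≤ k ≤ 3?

H_0 ≅ Z,  H_1 ≅ Z^2,  H_2 = 0,  H_3 = 0.

H_0: b_0 = 10 − 0 − 9 = 1; torsion from ∂_1 factors > 1: none. So H_0 ≅ Z.
H_1: b_1 = 19 − 9 − 8 = 2; torsion from ∂_2 factors > 1: none. So H_1 ≅ Z^2.
H_2: b_2 = 9 − 8 − 1 = 0; torsion from ∂_3 factors > 1: none. So H_2 ≅ 0.
H_3: b_3 = 1 − 1 − 0 = 0; torsion from ∂_4 factors > 1: none. So H_3 ≅ 0.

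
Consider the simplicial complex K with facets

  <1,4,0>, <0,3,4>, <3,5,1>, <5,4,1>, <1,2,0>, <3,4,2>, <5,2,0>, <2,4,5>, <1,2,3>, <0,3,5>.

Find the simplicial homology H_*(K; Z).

Take the total order 0 < 1 < 2 < 3 < 4 < 5 on the vertex set. Then K (dimension 2) consists of the simplices:

  0-simplices (6): [0], [1], [2], [3], [4], [5]
  1-simplices (15): [0,1], [0,2], [0,3], [0,4], [0,5], [1,2], [1,3], [1,4], [1,5], [2,3], [2,4], [2,5], [3,4], [3,5], [4,5]
  2-simplices (10): [0,1,2], [0,1,4], [0,2,5], [0,3,4], [0,3,5], [1,2,3], [1,3,5], [1,4,5], [2,3,4], [2,4,5]

so the chain groups are C_0 ≅ Z^6, C_1 ≅ Z^15, C_2 ≅ Z^10.

Boundary ∂_1: C_1 → C_0 sends each edge [p,q] (with p < q) to q − p.
The 6×15 boundary matrix has rank 5 and Smith normal form diag(1,1,1,1,1).

∂_2: C_2 → C_1 maps a triangle to the signed sum of its edges. For instance
  ∂[1,3,5] = [3,5] − [1,5] + [1,3],
  ∂[1,2,3] = [2,3] − [1,3] + [1,2].
As a 15×10 matrix over Z this has rank 10, with invariant factors (1,1,1,1,1,1,1,1,1,2).

Reading off H_k = ker ∂_k / im ∂_{k+1}:

  H_0: rank C_0 − rank ∂_1 = 6 − 5 = 1, and the invariant factors of ∂_1 are all 1, so H_0 = Z.
  H_1: rank ker ∂_1 − rank ∂_2 = (15 − 5) − 10 = 0, and ∂_2 has invariant factor 2 > 1, so H_1 = Z_2.
  H_2: rank ker ∂_2 − rank ∂_3 = (10 − 10) − 0 = 0, and there is no ∂_3, so H_2 = 0.

H_0 = Z,  H_1 = Z_2,  H_2 = 0.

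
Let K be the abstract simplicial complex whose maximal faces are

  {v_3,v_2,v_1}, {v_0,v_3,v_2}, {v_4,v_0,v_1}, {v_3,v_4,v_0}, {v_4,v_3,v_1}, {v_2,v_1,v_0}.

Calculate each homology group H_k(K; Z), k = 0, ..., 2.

H_0 = Z,  H_1 = 0,  H_2 = Z.

Order the vertices as v_0 < v_1 < v_2 < v_3 < v_4. Listing each simplex with vertices in this order, K has dimension 2 with simplices:

  0-simplices (5): [v_0], [v_1], [v_2], [v_3], [v_4]
  1-simplices (9): [v_0,v_1], [v_0,v_2], [v_0,v_3], [v_0,v_4], [v_1,v_2], [v_1,v_3], [v_1,v_4], [v_2,v_3], [v_3,v_4]
  2-simplices (6): [v_0,v_1,v_2], [v_0,v_1,v_4], [v_0,v_2,v_3], [v_0,v_3,v_4], [v_1,v_2,v_3], [v_1,v_3,v_4]

giving chain groups C_0 ≅ Z^5, C_1 ≅ Z^9, C_2 ≅ Z^6.

The boundary map ∂_1: C_1 → C_0 is given by ∂[p,q] = [q] − [p]. For instance
  ∂[v_0,v_3] = [v_3] − [v_0].
As a 5×9 matrix over Z this has rank 4, with invariant factors (1,1,1,1).

Boundary ∂_2: C_2 → C_1 acts by ∂[p,q,r] = [q,r] − [p,r] + [p,q]. For instance
  ∂[v_0,v_1,v_2] = [v_1,v_2] − [v_0,v_2] + [v_0,v_1],
  ∂[v_0,v_1,v_4] = [v_1,v_4] − [v_0,v_4] + [v_0,v_1].
The 9×6 boundary matrix has rank 5 and Smith normal form diag(1,1,1,1,1).

Computing H_k = (kernel of ∂_k) / (image of ∂_{k+1}):

  H_0: rank C_0 − rank ∂_1 = 5 − 4 = 1, and the invariant factors of ∂_1 are all 1, so H_0 = Z.
  H_1: rank ker ∂_1 − rank ∂_2 = (9 − 4) − 5 = 0, and the invariant factors of ∂_2 are all 1, so H_1 = 0.
  H_2: rank ker ∂_2 − rank ∂_3 = (6 − 5) − 0 = 1, and there is no ∂_3, so H_2 = Z.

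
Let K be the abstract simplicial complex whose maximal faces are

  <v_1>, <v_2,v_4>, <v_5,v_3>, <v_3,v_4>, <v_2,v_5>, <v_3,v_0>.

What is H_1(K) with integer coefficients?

H_1 ≅ Z.

We work with the vertex ordering v_0 < v_1 < v_2 < v_3 < v_4 < v_5. The simplices of K, each written with vertices in increasing order, are:

  0-simplices (6): [v_0], [v_1], [v_2], [v_3], [v_4], [v_5]
  1-simplices (5): [v_0,v_3], [v_2,v_4], [v_2,v_5], [v_3,v_4], [v_3,v_5]

Hence C_0 ≅ Z^6, C_1 ≅ Z^5.

∂_1: C_1 → C_0 maps an edge to its endpoints' difference, ∂[p,q] = q − p. For instance
  ∂[v_3,v_5] = [v_5] − [v_3].
The 6×5 boundary matrix has rank 4 and Smith normal form diag(1,1,1,1).

From H_k ≅ ker(∂_k) / im(∂_{k+1}) we obtain:

  H_1: rank ker ∂_1 − rank ∂_2 = (5 − 4) − 0 = 1, and there is no ∂_2, so H_1 = Z.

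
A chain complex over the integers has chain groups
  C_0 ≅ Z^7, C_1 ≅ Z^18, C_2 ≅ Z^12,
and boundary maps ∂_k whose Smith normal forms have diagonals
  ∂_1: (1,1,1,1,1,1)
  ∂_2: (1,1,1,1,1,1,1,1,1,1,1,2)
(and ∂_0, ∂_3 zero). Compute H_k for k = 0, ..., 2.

H_0 = Z,  H_1 = Z/2,  H_2 = 0.

H_0: b_0 = 7 − 0 − 6 = 1; torsion from ∂_1 factors > 1: none. So H_0 = Z.
H_1: b_1 = 18 − 6 − 12 = 0; torsion from ∂_2 factors > 1: [2]. So H_1 = Z/2.
H_2: b_2 = 12 − 12 − 0 = 0; torsion from ∂_3 factors > 1: none. So H_2 = 0.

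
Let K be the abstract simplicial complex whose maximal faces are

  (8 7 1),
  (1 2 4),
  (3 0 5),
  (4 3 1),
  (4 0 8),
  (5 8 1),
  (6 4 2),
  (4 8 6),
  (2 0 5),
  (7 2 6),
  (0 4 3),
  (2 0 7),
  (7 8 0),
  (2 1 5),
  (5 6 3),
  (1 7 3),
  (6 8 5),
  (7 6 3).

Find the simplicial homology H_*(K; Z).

Fix the vertex order 0 < 1 < 2 < 3 < 4 < 5 < 6 < 7 < 8 and write every simplex with vertices in increasing order. Then dim K = 2 and the simplices of K are:

  0-simplices (9): [0], [1], [2], [3], [4], [5], [6], [7], [8]
  1-simplices (27): (27 of them)
  2-simplices (18): [0,2,5], [0,2,7], [0,3,4], [0,3,5], [0,4,8], [0,7,8], [1,2,4], [1,2,5], [1,3,4], [1,3,7], [1,5,8], [1,7,8], [2,4,6], [2,6,7], [3,5,6], [3,6,7], [4,6,8], [5,6,8]

giving chain groups C_0 ≅ Z^9, C_1 ≅ Z^27, C_2 ≅ Z^18.

The boundary map ∂_1: C_1 → C_0 maps an edge to its endpoints' difference, ∂[p,q] = q − p. For instance
  ∂[0,7] = [7] − [0].
The 9×27 boundary matrix has rank 8 and Smith normal form diag(1,1,1,1,1,1,1,1).

Boundary ∂_2: C_2 → C_1 sends each 2-simplex [p,q,r] to [q,r] − [p,r] + [p,q]. For instance
  ∂[0,7,8] = [7,8] − [0,8] + [0,7],
  ∂[0,3,4] = [3,4] − [0,4] + [0,3].
As a 27×18 matrix over Z this has rank 17, with invariant factors (1,1,1,1,1,1,1,1,1,1,1,1,1,1,1,1,1).

Reading off H_k = ker ∂_k / im ∂_{k+1}:

  H_0: rank C_0 − rank ∂_1 = 9 − 8 = 1, and the invariant factors of ∂_1 are all 1, so H_0 = Z.
  H_1: rank ker ∂_1 − rank ∂_2 = (27 − 8) − 17 = 2, and the invariant factors of ∂_2 are all 1, so H_1 = Z^2.
  H_2: rank ker ∂_2 − rank ∂_3 = (18 − 17) − 0 = 1, and there is no ∂_3, so H_2 = Z.

As a check, the Euler characteristic is 9 − 27 + 18 = 0, which agrees with 1 − 2 + 1 = 0.

H_0 = Z,  H_1 = Z^2,  H_2 = Z.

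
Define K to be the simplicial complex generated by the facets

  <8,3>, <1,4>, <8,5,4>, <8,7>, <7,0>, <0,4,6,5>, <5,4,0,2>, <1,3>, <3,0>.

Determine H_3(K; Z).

K has 9 vertices, 17 edges, 8 triangles, 2 3-simplices.
rank ∂_3 = 2, rank ∂_4 = 0 ⇒ b_3 = 2 − 2 − 0 = 0. So H_3 = 0.

H_3 = 0.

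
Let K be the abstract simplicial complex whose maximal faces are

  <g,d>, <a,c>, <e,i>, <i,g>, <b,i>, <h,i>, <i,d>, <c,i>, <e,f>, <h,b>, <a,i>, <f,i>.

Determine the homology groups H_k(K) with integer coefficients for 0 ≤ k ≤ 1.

K has 9 vertices, 12 edges.
rank ∂_0 = 0, rank ∂_1 = 8 ⇒ b_0 = 9 − 0 − 8 = 1; all invariant factors of ∂_1 are 1 so no torsion. So H_0 = Z.
rank ∂_1 = 8, rank ∂_2 = 0 ⇒ b_1 = 12 − 8 − 0 = 4. So H_1 = Z^4.

H_0 ≅ Z,  H_1 ≅ Z^4.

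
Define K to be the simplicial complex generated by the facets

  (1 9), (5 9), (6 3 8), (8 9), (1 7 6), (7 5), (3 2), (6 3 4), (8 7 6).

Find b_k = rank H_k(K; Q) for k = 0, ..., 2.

K has 9 vertices, 14 edges, 4 triangles.
rank ∂_0 = 0, rank ∂_1 = 8 ⇒ b_0 = 9 − 0 − 8 = 1; all invariant factors of ∂_1 are 1 so no torsion. So H_0 ≅ Z.
rank ∂_1 = 8, rank ∂_2 = 4 ⇒ b_1 = 14 − 8 − 4 = 2; all invariant factors of ∂_2 are 1 so no torsion. So H_1 ≅ Z^2.
rank ∂_2 = 4, rank ∂_3 = 0 ⇒ b_2 = 4 − 4 − 0 = 0. So H_2 ≅ 0.

b_0 = 1, b_1 = 2, b_2 = 0.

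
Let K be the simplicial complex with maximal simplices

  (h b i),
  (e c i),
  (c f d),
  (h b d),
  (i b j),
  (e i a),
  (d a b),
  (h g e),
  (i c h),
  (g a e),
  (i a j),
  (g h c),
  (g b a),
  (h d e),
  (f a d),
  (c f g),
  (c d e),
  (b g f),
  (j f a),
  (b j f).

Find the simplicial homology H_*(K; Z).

H_0 = Z,  H_1 = Z ⊕ Z/2Z,  H_2 = 0.

We work with the vertex ordering a < b < c < d < e < f < g < h < i < j. The simplices of K, each written with vertices in increasing order, are:

  0-simplices (10): a, b, c, d, e, f, g, h, i, j
  1-simplices (30): ab, ad, ae, af, ag, ai, aj, bd, bf, bg, bh, bi, bj, cd, ce, cf, cg, ch, ci, de, df, dh, eg, eh, ei, fg, fj, gh, hi, ij
  2-simplices (20): abd, abg, adf, aeg, aei, afj, aij, bdh, bfg, bfj, bhi, bij, cde, cdf, cei, cfg, cgh, chi, deh, egh

Hence C_0 ≅ Z^10, C_1 ≅ Z^30, C_2 ≅ Z^20.

∂_1: C_1 → C_0 is given by ∂[p,q] = [q] − [p]. For instance
  ∂aj = j − a.
This gives a 10×30 integer matrix of rank 9; reducing to Smith normal form yields diagonal entries (1,1,1,1,1,1,1,1,1).

∂_2: C_2 → C_1 acts by ∂[p,q,r] = [q,r] − [p,r] + [p,q]. For instance
  ∂bhi = hi − bi + bh,
  ∂abg = bg − ag + ab.
As a 30×20 matrix over Z this has rank 20, with invariant factors (1,1,1,1,1,1,1,1,1,1,1,1,1,1,1,1,1,1,1,2).

From H_k ≅ ker(∂_k) / im(∂_{k+1}) we obtain:

  H_0: rank C_0 − rank ∂_1 = 10 − 9 = 1, and the invariant factors of ∂_1 are all 1, so H_0 = Z.
  H_1: rank ker ∂_1 − rank ∂_2 = (30 − 9) − 20 = 1, and ∂_2 has invariant factor 2 > 1, so H_1 = Z ⊕ Z/2Z.
  H_2: rank ker ∂_2 − rank ∂_3 = (20 − 20) − 0 = 0, and there is no ∂_3, so H_2 = 0.

As a check, the Euler characteristic is 10 − 30 + 20 = 0, which agrees with 1 − 1 + 0 = 0.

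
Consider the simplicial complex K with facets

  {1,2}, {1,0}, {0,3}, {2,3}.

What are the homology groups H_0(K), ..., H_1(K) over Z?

H_0 ≅ Z,  H_1 ≅ Z.

Fix the vertex order 0 < 1 < 2 < 3 and write every simplex with vertices in increasing order. Then dim K = 1 and the simplices of K are:

  0-simplices (4): [0], [1], [2], [3]
  1-simplices (4): [0,1], [0,3], [1,2], [2,3]

giving chain groups C_0 ≅ Z^4, C_1 ≅ Z^4.

∂_1: C_1 → C_0 maps an edge to its endpoints' difference, ∂[p,q] = q − p.
This gives a 4×4 integer matrix of rank 3; reducing to Smith normal form yields diagonal entries (1,1,1).

From H_k ≅ ker(∂_k) / im(∂_{k+1}) we obtain:

  H_0: rank C_0 − rank ∂_1 = 4 − 3 = 1, and the invariant factors of ∂_1 are all 1, so H_0 = Z.
  H_1: rank ker ∂_1 − rank ∂_2 = (4 − 3) − 0 = 1, and there is no ∂_2, so H_1 = Z.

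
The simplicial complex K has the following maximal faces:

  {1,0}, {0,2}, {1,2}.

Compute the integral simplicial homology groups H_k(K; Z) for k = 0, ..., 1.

H_0 ≅ Z,  H_1 ≅ Z.

Take the total order 0 < 1 < 2 on the vertex set. Then K (dimension 1) consists of the simplices:

  0-simplices (3): [0], [1], [2]
  1-simplices (3): [0,1], [0,2], [1,2]

so the chain groups are C_0 ≅ Z^3, C_1 ≅ Z^3.

The boundary map ∂_1: C_1 → C_0 maps an edge to its endpoints' difference, ∂[p,q] = q − p.
As a 3×3 matrix over Z this has rank 2, with invariant factors (1,1).

Computing H_k = (kernel of ∂_k) / (image of ∂_{k+1}):

  H_0: rank C_0 − rank ∂_1 = 3 − 2 = 1, and the invariant factors of ∂_1 are all 1, so H_0 ≅ Z.
  H_1: rank ker ∂_1 − rank ∂_2 = (3 − 2) − 0 = 1, and there is no ∂_2, so H_1 ≅ Z.

(K is a triangulation of the circle S^1.)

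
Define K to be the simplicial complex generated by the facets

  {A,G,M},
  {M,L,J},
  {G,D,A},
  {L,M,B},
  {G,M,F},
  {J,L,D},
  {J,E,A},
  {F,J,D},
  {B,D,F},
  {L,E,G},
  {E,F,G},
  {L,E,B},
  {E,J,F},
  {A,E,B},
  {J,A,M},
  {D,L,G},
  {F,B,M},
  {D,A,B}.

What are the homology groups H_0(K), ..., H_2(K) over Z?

H_0 = Z,  H_1 = Z^2,  H_2 = Z.

Order the vertices as A < B < D < E < F < G < J < L < M. Listing each simplex with vertices in this order, K has dimension 2 with simplices:

  0-simplices (9): A, B, D, E, F, G, J, L, M
  1-simplices (27): AB, AD, AE, AG, AJ, AM, BD, BE, BF, BL, BM, DF, DG, DJ, DL, EF, EG, EJ, EL, FG, FJ, FM, GL, GM, JL, JM, LM
  2-simplices (18): ABD, ABE, ADG, AEJ, AGM, AJM, BDF, BEL, BFM, BLM, DFJ, DGL, DJL, EFG, EFJ, EGL, FGM, JLM

so the chain groups are C_0 ≅ Z^9, C_1 ≅ Z^27, C_2 ≅ Z^18.

The boundary map ∂_1: C_1 → C_0 maps an edge to its endpoints' difference, ∂[p,q] = q − p. For instance
  ∂DF = F − D.
The resulting 9×27 matrix has rank 8, and its Smith normal form has invariant factors (1,1,1,1,1,1,1,1).

∂_2: C_2 → C_1 sends each 2-simplex [p,q,r] to [q,r] − [p,r] + [p,q]. For instance
  ∂JLM = LM − JM + JL,
  ∂BEL = EL − BL + BE.
This gives a 27×18 integer matrix of rank 17; reducing to Smith normal form yields diagonal entries (1,1,1,1,1,1,1,1,1,1,1,1,1,1,1,1,1).

Now H_k = ker ∂_k / im ∂_{k+1}, so:

  H_0: rank C_0 − rank ∂_1 = 9 − 8 = 1, and the invariant factors of ∂_1 are all 1, so H_0 = Z.
  H_1: rank ker ∂_1 − rank ∂_2 = (27 − 8) − 17 = 2, and the invariant factors of ∂_2 are all 1, so H_1 = Z^2.
  H_2: rank ker ∂_2 − rank ∂_3 = (18 − 17) − 0 = 1, and there is no ∂_3, so H_2 = Z.

As a check, the Euler characteristic is 9 − 27 + 18 = 0, which agrees with 1 − 2 + 1 = 0.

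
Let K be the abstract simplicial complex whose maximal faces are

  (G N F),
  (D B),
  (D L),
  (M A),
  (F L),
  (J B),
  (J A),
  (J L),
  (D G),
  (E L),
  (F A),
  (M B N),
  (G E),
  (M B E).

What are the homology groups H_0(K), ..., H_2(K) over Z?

K has 10 vertices, 19 edges, 3 triangles.
rank ∂_0 = 0, rank ∂_1 = 9 ⇒ b_0 = 10 − 0 − 9 = 1; all invariant factors of ∂_1 are 1 so no torsion. So H_0 = Z.
rank ∂_1 = 9, rank ∂_2 = 3 ⇒ b_1 = 19 − 9 − 3 = 7; all invariant factors of ∂_2 are 1 so no torsion. So H_1 = Z^7.
rank ∂_2 = 3, rank ∂_3 = 0 ⇒ b_2 = 3 − 3 − 0 = 0. So H_2 = 0.

H_0 ≅ Z,  H_1 ≅ Z^7,  H_2 = 0.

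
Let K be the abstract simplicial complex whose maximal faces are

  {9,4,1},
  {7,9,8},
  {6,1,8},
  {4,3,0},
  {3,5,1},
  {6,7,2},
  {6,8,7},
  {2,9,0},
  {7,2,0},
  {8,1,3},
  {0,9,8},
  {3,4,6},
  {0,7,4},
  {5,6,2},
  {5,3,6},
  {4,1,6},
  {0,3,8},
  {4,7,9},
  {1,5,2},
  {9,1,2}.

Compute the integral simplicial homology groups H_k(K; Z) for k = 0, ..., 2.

We work with the vertex ordering 0 < 1 < 2 < 3 < 4 < 5 < 6 < 7 < 8 < 9. The simplices of K, each written with vertices in increasing order, are:

  0-simplices (10): [0], [1], [2], [3], [4], [5], [6], [7], [8], [9]
  1-simplices (30): (30 of them)
  2-simplices (20): (20 of them)

so the chain groups are C_0 ≅ Z^10, C_1 ≅ Z^30, C_2 ≅ Z^20.

∂_1: C_1 → C_0 maps an edge to its endpoints' difference, ∂[p,q] = q − p. For instance
  ∂[7,8] = [8] − [7].
As a 10×30 matrix over Z this has rank 9, with invariant factors (1,1,1,1,1,1,1,1,1).

The boundary map ∂_2: C_2 → C_1 acts by ∂[p,q,r] = [q,r] − [p,r] + [p,q]. For instance
  ∂[2,6,7] = [6,7] − [2,7] + [2,6],
  ∂[0,4,7] = [4,7] − [0,7] + [0,4].
The 30×20 boundary matrix has rank 20 and Smith normal form diag(1,1,1,1,1,1,1,1,1,1,1,1,1,1,1,1,1,1,1,2).

From H_k ≅ ker(∂_k) / im(∂_{k+1}) we obtain:

  H_0: rank C_0 − rank ∂_1 = 10 − 9 = 1, and the invariant factors of ∂_1 are all 1, so H_0 ≅ Z.
  H_1: rank ker ∂_1 − rank ∂_2 = (30 − 9) − 20 = 1, and ∂_2 has invariant factor 2 > 1, so H_1 ≅ Z ⊕ Z/2.
  H_2: rank ker ∂_2 − rank ∂_3 = (20 − 20) − 0 = 0, and there is no ∂_3, so H_2 ≅ 0.

As a check, the Euler characteristic is 10 − 30 + 20 = 0, which agrees with 1 − 1 + 0 = 0.

H_0 ≅ Z,  H_1 ≅ Z ⊕ Z/2,  H_2 = 0.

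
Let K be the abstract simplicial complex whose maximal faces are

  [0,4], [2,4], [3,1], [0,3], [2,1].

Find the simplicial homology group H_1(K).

Take the total order 0 < 1 < 2 < 3 < 4 on the vertex set. Then K (dimension 1) consists of the simplices:

  0-simplices (5): [0], [1], [2], [3], [4]
  1-simplices (5): [0,3], [0,4], [1,2], [1,3], [2,4]

Hence C_0 ≅ Z^5, C_1 ≅ Z^5.

Boundary ∂_1: C_1 → C_0 maps an edge to its endpoints' difference, ∂[p,q] = q − p. For instance
  ∂[2,4] = [4] − [2].
This gives a 5×5 integer matrix of rank 4; reducing to Smith normal form yields diagonal entries (1,1,1,1).

Now H_k = ker ∂_k / im ∂_{k+1}, so:

  H_1: rank ker ∂_1 − rank ∂_2 = (5 − 4) − 0 = 1, and there is no ∂_2, so H_1 ≅ Z.

H_1 ≅ Z.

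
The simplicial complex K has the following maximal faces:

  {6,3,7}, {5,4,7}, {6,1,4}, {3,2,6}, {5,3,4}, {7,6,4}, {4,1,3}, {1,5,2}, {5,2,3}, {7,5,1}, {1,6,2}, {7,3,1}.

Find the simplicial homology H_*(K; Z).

H_0 = Z,  H_1 = Z/2,  H_2 = 0.

Fix the vertex order 1 < 2 < 3 < 4 < 5 < 6 < 7 and write every simplex with vertices in increasing order. Then dim K = 2 and the simplices of K are:

  0-simplices (7): [1], [2], [3], [4], [5], [6], [7]
  1-simplices (18): [1,2], [1,3], [1,4], [1,5], [1,6], [1,7], [2,3], [2,5], [2,6], [3,4], [3,5], [3,6], [3,7], [4,5], [4,6], [4,7], [5,7], [6,7]
  2-simplices (12): [1,2,5], [1,2,6], [1,3,4], [1,3,7], [1,4,6], [1,5,7], [2,3,5], [2,3,6], [3,4,5], [3,6,7], [4,5,7], [4,6,7]

Hence C_0 ≅ Z^7, C_1 ≅ Z^18, C_2 ≅ Z^12.

Boundary ∂_1: C_1 → C_0 maps an edge to its endpoints' difference, ∂[p,q] = q − p.
As a 7×18 matrix over Z this has rank 6, with invariant factors (1,1,1,1,1,1).

The boundary map ∂_2: C_2 → C_1 maps a triangle to the signed sum of its edges. For instance
  ∂[4,5,7] = [5,7] − [4,7] + [4,5],
  ∂[1,2,6] = [2,6] − [1,6] + [1,2].
The 18×12 boundary matrix has rank 12 and Smith normal form diag(1,1,1,1,1,1,1,1,1,1,1,2).

Reading off H_k = ker ∂_k / im ∂_{k+1}:

  H_0: rank C_0 − rank ∂_1 = 7 − 6 = 1, and the invariant factors of ∂_1 are all 1, so H_0 = Z.
  H_1: rank ker ∂_1 − rank ∂_2 = (18 − 6) − 12 = 0, and ∂_2 has invariant factor 2 > 1, so H_1 = Z/2.
  H_2: rank ker ∂_2 − rank ∂_3 = (12 − 12) − 0 = 0, and there is no ∂_3, so H_2 = 0.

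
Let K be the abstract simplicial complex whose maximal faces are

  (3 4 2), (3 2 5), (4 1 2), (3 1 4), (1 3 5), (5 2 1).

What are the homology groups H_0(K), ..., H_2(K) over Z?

H_0 = Z,  H_1 = 0,  H_2 = Z.

Take the total order 1 < 2 < 3 < 4 < 5 on the vertex set. Then K (dimension 2) consists of the simplices:

  0-simplices (5): [1], [2], [3], [4], [5]
  1-simplices (9): [1,2], [1,3], [1,4], [1,5], [2,3], [2,4], [2,5], [3,4], [3,5]
  2-simplices (6): [1,2,4], [1,2,5], [1,3,4], [1,3,5], [2,3,4], [2,3,5]

giving chain groups C_0 ≅ Z^5, C_1 ≅ Z^9, C_2 ≅ Z^6.

∂_1: C_1 → C_0 sends each edge [p,q] (with p < q) to q − p. For instance
  ∂[2,3] = [3] − [2].
This gives a 5×9 integer matrix of rank 4; reducing to Smith normal form yields diagonal entries (1,1,1,1).

∂_2: C_2 → C_1 sends each 2-simplex [p,q,r] to [q,r] − [p,r] + [p,q]. For instance
  ∂[1,2,5] = [2,5] − [1,5] + [1,2],
  ∂[1,3,5] = [3,5] − [1,5] + [1,3].
As a 9×6 matrix over Z this has rank 5, with invariant factors (1,1,1,1,1).

Computing H_k = (kernel of ∂_k) / (image of ∂_{k+1}):

  H_0: rank C_0 − rank ∂_1 = 5 − 4 = 1, and the invariant factors of ∂_1 are all 1, so H_0 ≅ Z.
  H_1: rank ker ∂_1 − rank ∂_2 = (9 − 4) − 5 = 0, and the invariant factors of ∂_2 are all 1, so H_1 ≅ 0.
  H_2: rank ker ∂_2 − rank ∂_3 = (6 − 5) − 0 = 1, and there is no ∂_3, so H_2 ≅ Z.

As a check, the Euler characteristic is 5 − 9 + 6 = 2, which agrees with 1 − 0 + 1 = 2.
(K is a triangulation of the 2-sphere S^2.)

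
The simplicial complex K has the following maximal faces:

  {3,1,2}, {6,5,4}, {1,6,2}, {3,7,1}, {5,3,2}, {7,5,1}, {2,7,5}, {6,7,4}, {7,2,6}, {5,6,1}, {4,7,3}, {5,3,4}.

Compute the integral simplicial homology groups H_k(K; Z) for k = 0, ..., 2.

H_0 = Z,  H_1 = Z/2,  H_2 = 0.

We work with the vertex ordering 1 < 2 < 3 < 4 < 5 < 6 < 7. The simplices of K, each written with vertices in increasing order, are:

  0-simplices (7): [1], [2], [3], [4], [5], [6], [7]
  1-simplices (18): [1,2], [1,3], [1,5], [1,6], [1,7], [2,3], [2,5], [2,6], [2,7], [3,4], [3,5], [3,7], [4,5], [4,6], [4,7], [5,6], [5,7], [6,7]
  2-simplices (12): [1,2,3], [1,2,6], [1,3,7], [1,5,6], [1,5,7], [2,3,5], [2,5,7], [2,6,7], [3,4,5], [3,4,7], [4,5,6], [4,6,7]

so the chain groups are C_0 ≅ Z^7, C_1 ≅ Z^18, C_2 ≅ Z^12.

∂_1: C_1 → C_0 maps an edge to its endpoints' difference, ∂[p,q] = q − p. For instance
  ∂[2,3] = [3] − [2].
The resulting 7×18 matrix has rank 6, and its Smith normal form has invariant factors (1,1,1,1,1,1).

∂_2: C_2 → C_1 acts by ∂[p,q,r] = [q,r] − [p,r] + [p,q]. For instance
  ∂[2,3,5] = [3,5] − [2,5] + [2,3],
  ∂[2,6,7] = [6,7] − [2,7] + [2,6].
As a 18×12 matrix over Z this has rank 12, with invariant factors (1,1,1,1,1,1,1,1,1,1,1,2).

Now H_k = ker ∂_k / im ∂_{k+1}, so:

  H_0: rank C_0 − rank ∂_1 = 7 − 6 = 1, and the invariant factors of ∂_1 are all 1, so H_0 = Z.
  H_1: rank ker ∂_1 − rank ∂_2 = (18 − 6) − 12 = 0, and ∂_2 has invariant factor 2 > 1, so H_1 = Z/2.
  H_2: rank ker ∂_2 − rank ∂_3 = (12 − 12) − 0 = 0, and there is no ∂_3, so H_2 = 0.

As a check, the Euler characteristic is 7 − 18 + 12 = 1, which agrees with 1 − 0 + 0 = 1.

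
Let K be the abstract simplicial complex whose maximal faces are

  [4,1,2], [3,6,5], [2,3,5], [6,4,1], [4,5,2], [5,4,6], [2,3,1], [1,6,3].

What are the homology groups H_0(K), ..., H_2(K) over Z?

H_0 ≅ Z,  H_1 = 0,  H_2 ≅ Z.

Take the total order 1 < 2 < 3 < 4 < 5 < 6 on the vertex set. Then K (dimension 2) consists of the simplices:

  0-simplices (6): [1], [2], [3], [4], [5], [6]
  1-simplices (12): [1,2], [1,3], [1,4], [1,6], [2,3], [2,4], [2,5], [3,5], [3,6], [4,5], [4,6], [5,6]
  2-simplices (8): [1,2,3], [1,2,4], [1,3,6], [1,4,6], [2,3,5], [2,4,5], [3,5,6], [4,5,6]

giving chain groups C_0 ≅ Z^6, C_1 ≅ Z^12, C_2 ≅ Z^8.

The boundary map ∂_1: C_1 → C_0 is given by ∂[p,q] = [q] − [p]. For instance
  ∂[3,6] = [6] − [3].
The resulting 6×12 matrix has rank 5, and its Smith normal form has invariant factors (1,1,1,1,1).

∂_2: C_2 → C_1 sends each 2-simplex [p,q,r] to [q,r] − [p,r] + [p,q]. For instance
  ∂[1,3,6] = [3,6] − [1,6] + [1,3],
  ∂[4,5,6] = [5,6] − [4,6] + [4,5].
The resulting 12×8 matrix has rank 7, and its Smith normal form has invariant factors (1,1,1,1,1,1,1).

From H_k ≅ ker(∂_k) / im(∂_{k+1}) we obtain:

  H_0: rank C_0 − rank ∂_1 = 6 − 5 = 1, and the invariant factors of ∂_1 are all 1, so H_0 = Z.
  H_1: rank ker ∂_1 − rank ∂_2 = (12 − 5) − 7 = 0, and the invariant factors of ∂_2 are all 1, so H_1 = 0.
  H_2: rank ker ∂_2 − rank ∂_3 = (8 − 7) − 0 = 1, and there is no ∂_3, so H_2 = Z.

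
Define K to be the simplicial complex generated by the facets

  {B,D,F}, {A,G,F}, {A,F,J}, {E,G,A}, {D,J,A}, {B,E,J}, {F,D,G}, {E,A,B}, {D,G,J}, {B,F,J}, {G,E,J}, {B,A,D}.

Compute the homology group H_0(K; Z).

H_0 ≅ Z.

We work with the vertex ordering A < B < D < E < F < G < J. The simplices of K, each written with vertices in increasing order, are:

  0-simplices (7): A, B, D, E, F, G, J
  1-simplices (18): AB, AD, AE, AF, AG, AJ, BD, BE, BF, BJ, DF, DG, DJ, EG, EJ, FG, FJ, GJ
  2-simplices (12): ABD, ABE, ADJ, AEG, AFG, AFJ, BDF, BEJ, BFJ, DFG, DGJ, EGJ

so the chain groups are C_0 ≅ Z^7, C_1 ≅ Z^18, C_2 ≅ Z^12.

The boundary map ∂_1: C_1 → C_0 sends each edge [p,q] (with p < q) to q − p.
As a 7×18 matrix over Z this has rank 6, with invariant factors (1,1,1,1,1,1).

The boundary map ∂_2: C_2 → C_1 maps a triangle to the signed sum of its edges. For instance
  ∂ADJ = DJ − AJ + AD,
  ∂AEG = EG − AG + AE.
The 18×12 boundary matrix has rank 12 and Smith normal form diag(1,1,1,1,1,1,1,1,1,1,1,2).

Now H_k = ker ∂_k / im ∂_{k+1}, so:

  H_0: rank C_0 − rank ∂_1 = 7 − 6 = 1, and the invariant factors of ∂_1 are all 1, so H_0 = Z.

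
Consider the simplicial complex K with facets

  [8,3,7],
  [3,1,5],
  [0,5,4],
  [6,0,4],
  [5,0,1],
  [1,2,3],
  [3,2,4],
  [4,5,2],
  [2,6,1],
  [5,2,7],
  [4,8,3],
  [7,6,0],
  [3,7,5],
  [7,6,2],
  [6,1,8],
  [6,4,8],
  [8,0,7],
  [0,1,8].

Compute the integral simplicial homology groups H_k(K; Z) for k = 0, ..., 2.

H_0 = Z,  H_1 = Z ⊕ Z/2,  H_2 = 0.

K has 9 vertices, 27 edges, 18 triangles.
rank ∂_0 = 0, rank ∂_1 = 8 ⇒ b_0 = 9 − 0 − 8 = 1; all invariant factors of ∂_1 are 1 so no torsion. So H_0 = Z.
rank ∂_1 = 8, rank ∂_2 = 18 ⇒ b_1 = 27 − 8 − 18 = 1; ∂_2 has invariant factor(s) [2] giving torsion. So H_1 = Z ⊕ Z/2.
rank ∂_2 = 18, rank ∂_3 = 0 ⇒ b_2 = 18 − 18 − 0 = 0. So H_2 = 0.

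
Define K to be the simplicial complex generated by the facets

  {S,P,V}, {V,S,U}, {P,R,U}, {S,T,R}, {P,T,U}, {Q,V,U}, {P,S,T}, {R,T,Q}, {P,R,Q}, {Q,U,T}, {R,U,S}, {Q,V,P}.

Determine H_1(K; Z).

We work with the vertex ordering P < Q < R < S < T < U < V. The simplices of K, each written with vertices in increasing order, are:

  0-simplices (7): P, Q, R, S, T, U, V
  1-simplices (18): PQ, PR, PS, PT, PU, PV, QR, QT, QU, QV, RS, RT, RU, ST, SU, SV, TU, UV
  2-simplices (12): PQR, PQV, PRU, PST, PSV, PTU, QRT, QTU, QUV, RST, RSU, SUV

so the chain groups are C_0 ≅ Z^7, C_1 ≅ Z^18, C_2 ≅ Z^12.

∂_1: C_1 → C_0 maps an edge to its endpoints' difference, ∂[p,q] = q − p.
This gives a 7×18 integer matrix of rank 6; reducing to Smith normal form yields diagonal entries (1,1,1,1,1,1).

The boundary map ∂_2: C_2 → C_1 acts by ∂[p,q,r] = [q,r] − [p,r] + [p,q]. For instance
  ∂PQR = QR − PR + PQ,
  ∂PSV = SV − PV + PS.
The resulting 18×12 matrix has rank 12, and its Smith normal form has invariant factors (1,1,1,1,1,1,1,1,1,1,1,2).

From H_k ≅ ker(∂_k) / im(∂_{k+1}) we obtain:

  H_1: rank ker ∂_1 − rank ∂_2 = (18 − 6) − 12 = 0, and ∂_2 has invariant factor 2 > 1, so H_1 = Z/2Z.

H_1 = Z/2Z.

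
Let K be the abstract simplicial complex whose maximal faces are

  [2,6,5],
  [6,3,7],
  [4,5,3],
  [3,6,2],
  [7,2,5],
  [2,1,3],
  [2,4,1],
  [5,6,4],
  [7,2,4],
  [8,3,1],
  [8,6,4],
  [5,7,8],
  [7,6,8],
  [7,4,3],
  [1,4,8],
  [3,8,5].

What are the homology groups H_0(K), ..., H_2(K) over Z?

K has 8 vertices, 24 edges, 16 triangles.
rank ∂_0 = 0, rank ∂_1 = 7 ⇒ b_0 = 8 − 0 − 7 = 1; all invariant factors of ∂_1 are 1 so no torsion. So H_0 ≅ Z.
rank ∂_1 = 7, rank ∂_2 = 15 ⇒ b_1 = 24 − 7 − 15 = 2; all invariant factors of ∂_2 are 1 so no torsion. So H_1 ≅ Z^2.
rank ∂_2 = 15, rank ∂_3 = 0 ⇒ b_2 = 16 − 15 − 0 = 1. So H_2 ≅ Z.

H_0 ≅ Z,  H_1 ≅ Z^2,  H_2 ≅ Z.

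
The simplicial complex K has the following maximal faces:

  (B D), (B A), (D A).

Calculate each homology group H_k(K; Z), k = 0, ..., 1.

H_0 ≅ Z,  H_1 ≅ Z.

Order the vertices as A < B < D. Listing each simplex with vertices in this order, K has dimension 1 with simplices:

  0-simplices (3): A, B, D
  1-simplices (3): AB, AD, BD

Hence C_0 ≅ Z^3, C_1 ≅ Z^3.

Boundary ∂_1: C_1 → C_0 is given by ∂[p,q] = [q] − [p].
The 3×3 boundary matrix has rank 2 and Smith normal form diag(1,1).

Reading off H_k = ker ∂_k / im ∂_{k+1}:

  H_0: rank C_0 − rank ∂_1 = 3 − 2 = 1, and the invariant factors of ∂_1 are all 1, so H_0 ≅ Z.
  H_1: rank ker ∂_1 − rank ∂_2 = (3 − 2) − 0 = 1, and there is no ∂_2, so H_1 ≅ Z.

As a check, the Euler characteristic is 3 − 3 = 0, which agrees with 1 − 1 = 0.
(K is a triangulation of the circle S^1.)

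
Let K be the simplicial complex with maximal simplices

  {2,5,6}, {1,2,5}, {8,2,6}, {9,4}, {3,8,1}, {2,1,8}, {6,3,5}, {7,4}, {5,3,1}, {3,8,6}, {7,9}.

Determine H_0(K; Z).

We work with the vertex ordering 1 < 2 < 3 < 4 < 5 < 6 < 7 < 8 < 9. The simplices of K, each written with vertices in increasing order, are:

  0-simplices (9): [1], [2], [3], [4], [5], [6], [7], [8], [9]
  1-simplices (15): [1,2], [1,3], [1,5], [1,8], [2,5], [2,6], [2,8], [3,5], [3,6], [3,8], [4,7], [4,9], [5,6], [6,8], [7,9]
  2-simplices (8): [1,2,5], [1,2,8], [1,3,5], [1,3,8], [2,5,6], [2,6,8], [3,5,6], [3,6,8]

giving chain groups C_0 ≅ Z^9, C_1 ≅ Z^15, C_2 ≅ Z^8.

∂_1: C_1 → C_0 sends each edge [p,q] (with p < q) to q − p. For instance
  ∂[1,8] = [8] − [1].
The resulting 9×15 matrix has rank 7, and its Smith normal form has invariant factors (1,1,1,1,1,1,1).

The boundary map ∂_2: C_2 → C_1 acts by ∂[p,q,r] = [q,r] − [p,r] + [p,q]. For instance
  ∂[3,5,6] = [5,6] − [3,6] + [3,5],
  ∂[1,2,5] = [2,5] − [1,5] + [1,2].
As a 15×8 matrix over Z this has rank 7, with invariant factors (1,1,1,1,1,1,1).

Reading off H_k = ker ∂_k / im ∂_{k+1}:

  H_0: rank C_0 − rank ∂_1 = 9 − 7 = 2, and the invariant factors of ∂_1 are all 1, so H_0 ≅ Z^2.

H_0 = Z^2.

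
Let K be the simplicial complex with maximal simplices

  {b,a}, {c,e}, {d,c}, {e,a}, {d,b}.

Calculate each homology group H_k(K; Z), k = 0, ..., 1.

Fix the vertex order a < b < c < d < e and write every simplex with vertices in increasing order. Then dim K = 1 and the simplices of K are:

  0-simplices (5): a, b, c, d, e
  1-simplices (5): ab, ae, bd, cd, ce

Hence C_0 ≅ Z^5, C_1 ≅ Z^5.

The boundary map ∂_1: C_1 → C_0 maps an edge to its endpoints' difference, ∂[p,q] = q − p. For instance
  ∂ae = e − a.
As a 5×5 matrix over Z this has rank 4, with invariant factors (1,1,1,1).

Computing H_k = (kernel of ∂_k) / (image of ∂_{k+1}):

  H_0: rank C_0 − rank ∂_1 = 5 − 4 = 1, and the invariant factors of ∂_1 are all 1, so H_0 ≅ Z.
  H_1: rank ker ∂_1 − rank ∂_2 = (5 − 4) − 0 = 1, and there is no ∂_2, so H_1 ≅ Z.

As a check, the Euler characteristic is 5 − 5 = 0, which agrees with 1 − 1 = 0.

H_0 ≅ Z,  H_1 ≅ Z.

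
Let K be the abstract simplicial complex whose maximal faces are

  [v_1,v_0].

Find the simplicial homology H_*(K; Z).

Order the vertices as v_0 < v_1. Listing each simplex with vertices in this order, K has dimension 1 with simplices:

  0-simplices (2): [v_0], [v_1]
  1-simplices (1): [v_0,v_1]

Hence C_0 ≅ Z^2, C_1 ≅ Z^1.

The boundary map ∂_1: C_1 → C_0 maps an edge to its endpoints' difference, ∂[p,q] = q − p.
The resulting 2×1 matrix has rank 1, and its Smith normal form has invariant factors (1).

Reading off H_k = ker ∂_k / im ∂_{k+1}:

  H_0: rank C_0 − rank ∂_1 = 2 − 1 = 1, and the invariant factors of ∂_1 are all 1, so H_0 = Z.
  H_1: rank ker ∂_1 − rank ∂_2 = (1 − 1) − 0 = 0, and there is no ∂_2, so H_1 = 0.

As a check, the Euler characteristic is 2 − 1 = 1, which agrees with 1 − 0 = 1.

H_0 = Z,  H_1 = 0.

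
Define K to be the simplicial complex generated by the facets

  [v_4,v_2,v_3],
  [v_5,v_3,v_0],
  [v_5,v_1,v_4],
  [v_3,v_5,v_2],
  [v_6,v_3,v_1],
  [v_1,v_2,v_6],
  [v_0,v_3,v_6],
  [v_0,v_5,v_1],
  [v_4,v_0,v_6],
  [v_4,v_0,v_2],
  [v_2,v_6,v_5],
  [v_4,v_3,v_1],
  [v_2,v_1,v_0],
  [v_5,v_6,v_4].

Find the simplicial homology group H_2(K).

Fix the vertex order v_0 < v_1 < v_2 < v_3 < v_4 < v_5 < v_6 and write every simplex with vertices in increasing order. Then dim K = 2 and the simplices of K are:

  0-simplices (7): [v_0], [v_1], [v_2], [v_3], [v_4], [v_5], [v_6]
  1-simplices (21): (21 of them)
  2-simplices (14): (14 of them)

giving chain groups C_0 ≅ Z^7, C_1 ≅ Z^21, C_2 ≅ Z^14.

∂_1: C_1 → C_0 is given by ∂[p,q] = [q] − [p]. For instance
  ∂[v_4,v_5] = [v_5] − [v_4].
The 7×21 boundary matrix has rank 6 and Smith normal form diag(1,1,1,1,1,1).

∂_2: C_2 → C_1 acts by ∂[p,q,r] = [q,r] − [p,r] + [p,q]. For instance
  ∂[v_1,v_3,v_6] = [v_3,v_6] − [v_1,v_6] + [v_1,v_3],
  ∂[v_0,v_2,v_4] = [v_2,v_4] − [v_0,v_4] + [v_0,v_2].
The 21×14 boundary matrix has rank 13 and Smith normal form diag(1,1,1,1,1,1,1,1,1,1,1,1,1).

Reading off H_k = ker ∂_k / im ∂_{k+1}:

  H_2: rank ker ∂_2 − rank ∂_3 = (14 − 13) − 0 = 1, and there is no ∂_3, so H_2 = Z.

H_2 ≅ Z.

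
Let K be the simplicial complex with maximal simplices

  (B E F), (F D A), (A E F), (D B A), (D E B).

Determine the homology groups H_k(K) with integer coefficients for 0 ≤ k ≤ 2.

Order the vertices as A < B < D < E < F. Listing each simplex with vertices in this order, K has dimension 2 with simplices:

  0-simplices (5): A, B, D, E, F
  1-simplices (10): AB, AD, AE, AF, BD, BE, BF, DE, DF, EF
  2-simplices (5): ABD, ADF, AEF, BDE, BEF

Hence C_0 ≅ Z^5, C_1 ≅ Z^10, C_2 ≅ Z^5.

∂_1: C_1 → C_0 is given by ∂[p,q] = [q] − [p]. For instance
  ∂EF = F − E.
The resulting 5×10 matrix has rank 4, and its Smith normal form has invariant factors (1,1,1,1).

The boundary map ∂_2: C_2 → C_1 acts by ∂[p,q,r] = [q,r] − [p,r] + [p,q]. For instance
  ∂BEF = EF − BF + BE,
  ∂AEF = EF − AF + AE.
The 10×5 boundary matrix has rank 5 and Smith normal form diag(1,1,1,1,1).

Now H_k = ker ∂_k / im ∂_{k+1}, so:

  H_0: rank C_0 − rank ∂_1 = 5 − 4 = 1, and the invariant factors of ∂_1 are all 1, so H_0 ≅ Z.
  H_1: rank ker ∂_1 − rank ∂_2 = (10 − 4) − 5 = 1, and the invariant factors of ∂_2 are all 1, so H_1 ≅ Z.
  H_2: rank ker ∂_2 − rank ∂_3 = (5 − 5) − 0 = 0, and there is no ∂_3, so H_2 ≅ 0.

As a check, the Euler characteristic is 5 − 10 + 5 = 0, which agrees with 1 − 1 + 0 = 0.
(K is a triangulation of the Möbius band.)

H_0 = Z,  H_1 = Z,  H_2 = 0.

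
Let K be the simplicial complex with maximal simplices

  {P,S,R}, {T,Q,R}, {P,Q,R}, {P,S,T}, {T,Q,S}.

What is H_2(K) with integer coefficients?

We work with the vertex ordering P < Q < R < S < T. The simplices of K, each written with vertices in increasing order, are:

  0-simplices (5): P, Q, R, S, T
  1-simplices (10): PQ, PR, PS, PT, QR, QS, QT, RS, RT, ST
  2-simplices (5): PQR, PRS, PST, QRT, QST

so the chain groups are C_0 ≅ Z^5, C_1 ≅ Z^10, C_2 ≅ Z^5.

∂_1: C_1 → C_0 sends each edge [p,q] (with p < q) to q − p. For instance
  ∂PR = R − P.
The resulting 5×10 matrix has rank 4, and its Smith normal form has invariant factors (1,1,1,1).

∂_2: C_2 → C_1 sends each 2-simplex [p,q,r] to [q,r] − [p,r] + [p,q]. For instance
  ∂PQR = QR − PR + PQ,
  ∂QRT = RT − QT + QR.
This gives a 10×5 integer matrix of rank 5; reducing to Smith normal form yields diagonal entries (1,1,1,1,1).

From H_k ≅ ker(∂_k) / im(∂_{k+1}) we obtain:

  H_2: rank ker ∂_2 − rank ∂_3 = (5 − 5) − 0 = 0, and there is no ∂_3, so H_2 = 0.

(K is a triangulation of the Möbius band.)

H_2 = 0.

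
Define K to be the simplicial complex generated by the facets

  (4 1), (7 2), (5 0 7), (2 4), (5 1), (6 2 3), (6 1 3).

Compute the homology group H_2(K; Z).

H_2 = 0.

Fix the vertex order 0 < 1 < 2 < 3 < 4 < 5 < 6 < 7 and write every simplex with vertices in increasing order. Then dim K = 2 and the simplices of K are:

  0-simplices (8): [0], [1], [2], [3], [4], [5], [6], [7]
  1-simplices (12): [0,5], [0,7], [1,3], [1,4], [1,5], [1,6], [2,3], [2,4], [2,6], [2,7], [3,6], [5,7]
  2-simplices (3): [0,5,7], [1,3,6], [2,3,6]

so the chain groups are C_0 ≅ Z^8, C_1 ≅ Z^12, C_2 ≅ Z^3.

Boundary ∂_1: C_1 → C_0 sends each edge [p,q] (with p < q) to q − p. For instance
  ∂[2,6] = [6] − [2].
The resulting 8×12 matrix has rank 7, and its Smith normal form has invariant factors (1,1,1,1,1,1,1).

∂_2: C_2 → C_1 acts by ∂[p,q,r] = [q,r] − [p,r] + [p,q]. For instance
  ∂[0,5,7] = [5,7] − [0,7] + [0,5],
  ∂[1,3,6] = [3,6] − [1,6] + [1,3].
The resulting 12×3 matrix has rank 3, and its Smith normal form has invariant factors (1,1,1).

From H_k ≅ ker(∂_k) / im(∂_{k+1}) we obtain:

  H_2: rank ker ∂_2 − rank ∂_3 = (3 − 3) − 0 = 0, and there is no ∂_3, so H_2 ≅ 0.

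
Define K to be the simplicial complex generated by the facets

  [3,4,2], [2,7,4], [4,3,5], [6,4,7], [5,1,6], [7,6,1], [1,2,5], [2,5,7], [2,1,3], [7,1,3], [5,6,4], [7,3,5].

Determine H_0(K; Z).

Order the vertices as 1 < 2 < 3 < 4 < 5 < 6 < 7. Listing each simplex with vertices in this order, K has dimension 2 with simplices:

  0-simplices (7): [1], [2], [3], [4], [5], [6], [7]
  1-simplices (18): [1,2], [1,3], [1,5], [1,6], [1,7], [2,3], [2,4], [2,5], [2,7], [3,4], [3,5], [3,7], [4,5], [4,6], [4,7], [5,6], [5,7], [6,7]
  2-simplices (12): [1,2,3], [1,2,5], [1,3,7], [1,5,6], [1,6,7], [2,3,4], [2,4,7], [2,5,7], [3,4,5], [3,5,7], [4,5,6], [4,6,7]

giving chain groups C_0 ≅ Z^7, C_1 ≅ Z^18, C_2 ≅ Z^12.

∂_1: C_1 → C_0 maps an edge to its endpoints' difference, ∂[p,q] = q − p.
The 7×18 boundary matrix has rank 6 and Smith normal form diag(1,1,1,1,1,1).

The boundary map ∂_2: C_2 → C_1 sends each 2-simplex [p,q,r] to [q,r] − [p,r] + [p,q]. For instance
  ∂[2,4,7] = [4,7] − [2,7] + [2,4],
  ∂[1,5,6] = [5,6] − [1,6] + [1,5].
As a 18×12 matrix over Z this has rank 12, with invariant factors (1,1,1,1,1,1,1,1,1,1,1,2).

Reading off H_k = ker ∂_k / im ∂_{k+1}:

  H_0: rank C_0 − rank ∂_1 = 7 − 6 = 1, and the invariant factors of ∂_1 are all 1, so H_0 ≅ Z.

H_0 ≅ Z.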